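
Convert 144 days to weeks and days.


Weeks: 144 ÷ 7 = 20 remainder 4

20 weeks 4 days


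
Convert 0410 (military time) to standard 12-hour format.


Hour: 4
4 < 12 → AM

4:10 AM


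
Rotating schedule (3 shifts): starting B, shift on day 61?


Shifts: A, B, C
Start: B (index 1)
Day 61: (1 + 61 - 1) mod 3
= 61 mod 3
= 1
Index 1 → shift B

Shift B


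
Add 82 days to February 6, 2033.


Start: February 6, 2033
Add 82 days
February 6 → March 1: 28 - 6 + 1 = 23 days (82 - 23 = 59 left)
March 1 → April 1: 31 - 1 + 1 = 31 days (59 - 31 = 28 left)
April 1 + 28 = April 29, 2033

April 29, 2033


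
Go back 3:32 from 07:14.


03:42

Start: 434 minutes from midnight
Subtract: 212 minutes
Remaining: 434 - 212 = 222
Hours: 3, Minutes: 42


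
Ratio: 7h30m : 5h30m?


15:11 (1.36)

Duration 1: 450 minutes
Duration 2: 330 minutes
Ratio = 450:330
GCD = 30
Simplified = 15:11
As a decimal: 15/11 ≈ 1.36


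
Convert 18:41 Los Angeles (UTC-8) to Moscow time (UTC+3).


05:41 (next day)

Time difference = UTC+3 - UTC-8 = +11 hours
New hour = (18 + 11) mod 24
= 29 mod 24 = 5
Minutes unchanged → 05:41; 29 ≥ 24 → next day


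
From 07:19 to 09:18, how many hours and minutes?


End time in minutes: 9×60 + 18 = 558
Start time in minutes: 7×60 + 19 = 439
Difference = 558 - 439 = 119 minutes
= 1 hours 59 minutes

1h 59m


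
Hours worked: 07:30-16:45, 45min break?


Total time = (16×60+45) - (7×60+30)
= 1005 - 450 = 555 min
Minus break: 555 - 45 = 510 min
= 8h 30m

8h 30m (510 minutes)


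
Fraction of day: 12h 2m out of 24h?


0.5014 (50.14%)

Total minutes: 12×60 + 2 = 722
Day = 24×60 = 1440 minutes
Fraction = 722/1440 ≈ 0.5014
As a percentage: 722/1440 × 100 ≈ 50.14%


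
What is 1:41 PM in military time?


Input: 1:41 PM
PM: 1 + 12 = 13

13:41


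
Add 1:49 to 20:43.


Start: 1243 minutes from midnight
Add: 109 minutes
Total: 1352 minutes
Hours: 1352 ÷ 60 = 22 remainder 32

22:32


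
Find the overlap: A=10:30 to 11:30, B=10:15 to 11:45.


Meeting A: 630-690 (in minutes from midnight)
Meeting B: 615-705
Overlap start = max(630, 615) = 630
Overlap end = min(690, 705) = 690
Overlap = max(0, 690 - 630) = 60 min

60 minutes


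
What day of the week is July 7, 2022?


Thursday

Zeller's congruence:
q=7, m=7, k=22, j=20
h = (7 + ⌊13×8/5⌋ + 22 + ⌊22/4⌋ + ⌊20/4⌋ - 2×20) mod 7
= (7 + 20 + 22 + 5 + 5 - 40) mod 7
= 19 mod 7 = 5
h=5 → Thursday


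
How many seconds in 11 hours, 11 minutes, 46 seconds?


40306 seconds

Hours: 11 × 3600 = 39600
Minutes: 11 × 60 = 660
Seconds: 46
Total = 39600 + 660 + 46 = 40306


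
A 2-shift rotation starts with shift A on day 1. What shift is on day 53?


Shifts: A, B
Start: A (index 0)
Day 53: (0 + 53 - 1) mod 2
= 52 mod 2
= 0
Index 0 → shift A

Shift A


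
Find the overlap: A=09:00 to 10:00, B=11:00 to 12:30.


Meeting A: 540-600 (in minutes from midnight)
Meeting B: 660-750
Overlap start = max(540, 660) = 660
Overlap end = min(600, 750) = 600
Overlap = max(0, 600 - 660) = 0 min

0 minutes


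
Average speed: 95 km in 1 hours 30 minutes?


Distance: 95 km
Time: 1h 30m = 90 min = 90/60 = 3/2 hours
Speed = 95 ÷ (3/2) = 95 × 2 / 3 = 190/3 ≈ 63.3 km/h

63.3 km/h


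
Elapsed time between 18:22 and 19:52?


1h 30m

End time in minutes: 19×60 + 52 = 1192
Start time in minutes: 18×60 + 22 = 1102
Difference = 1192 - 1102 = 90 minutes
= 1 hours 30 minutes


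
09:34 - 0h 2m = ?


Start: 574 minutes from midnight
Subtract: 2 minutes
Remaining: 574 - 2 = 572
Hours: 9, Minutes: 32

09:32


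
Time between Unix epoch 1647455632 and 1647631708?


Difference = 1647631708 - 1647455632 = 176076 seconds
In hours: 176076 / 3600 ≈ 48.9
In days: 176076 / 86400 ≈ 2.04

176076 seconds (48.9 hours / 2.04 days)


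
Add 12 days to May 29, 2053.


June 10, 2053

Start: May 29, 2053
Add 12 days
May 29 → June 1: 31 - 29 + 1 = 3 days (12 - 3 = 9 left)
June 1 + 9 = June 10, 2053


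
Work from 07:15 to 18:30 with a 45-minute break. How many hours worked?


10h 30m (630 minutes)

Total time = (18×60+30) - (7×60+15)
= 1110 - 435 = 675 min
Minus break: 675 - 45 = 630 min
= 10h 30m


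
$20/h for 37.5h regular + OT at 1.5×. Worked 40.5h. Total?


Regular: 37.5h × $20 = $750.00
Overtime: 40.5 - 37.5 = 3.0h
OT pay: 3.0h × $20 × 1.5 = $90.00
Total = $750.00 + $90.00 = $840.00

$840.00


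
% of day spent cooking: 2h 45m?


11.5%

Time: 165 minutes
Day: 1440 minutes
Percentage = (165/1440) × 100 ≈ 11.5%


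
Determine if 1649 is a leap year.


Rules: divisible by 4 AND (not by 100 OR by 400)
1649 ÷ 4 = 412 remainder 1 → not divisible by 4
Not divisible by 4 → not a leap year

No


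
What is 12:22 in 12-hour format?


12:22 PM

Hour: 12
12 → 12 PM (noon)


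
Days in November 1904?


Month: November (month 11)
November has 30 days

30 days


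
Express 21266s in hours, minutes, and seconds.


Hours: 21266 ÷ 3600 = 5 remainder 3266
Minutes: 3266 ÷ 60 = 54 remainder 26
Seconds: 26

5h 54m 26s


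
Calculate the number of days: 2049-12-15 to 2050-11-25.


From December 15, 2049 to November 25, 2050
Rest of December 2049: 31 - 15 = 16
Full months: January 31, February 2050 28, March 31, April 30, May 31, June 30, July 31, August 31, September 30, October 31
Days into November 2050: 25
Total = 16 + 31 + 28 + 31 + 30 + 31 + 30 + 31 + 31 + 30 + 31 + 25 = 345 days

345 days


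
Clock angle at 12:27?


Hour hand (12 ≡ 0 on the dial): 0×30 + 27×0.5 = 13.5°
Minute hand = 27×6 = 162°
Difference = |13.5 - 162| = 148.5°

148.5°


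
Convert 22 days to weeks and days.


Weeks: 22 ÷ 7 = 3 remainder 1

3 weeks 1 days


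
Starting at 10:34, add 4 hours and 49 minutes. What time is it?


Start: 634 minutes from midnight
Add: 289 minutes
Total: 923 minutes
Hours: 923 ÷ 60 = 15 remainder 23

15:23


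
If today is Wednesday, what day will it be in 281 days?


Thursday

Start: Wednesday (index 2)
(2 + 281) mod 7
= 283 mod 7
= 3
Index 3 → Thursday


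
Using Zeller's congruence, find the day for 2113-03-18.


Zeller's congruence:
q=18, m=3, k=13, j=21
h = (18 + ⌊13×4/5⌋ + 13 + ⌊13/4⌋ + ⌊21/4⌋ - 2×21) mod 7
= (18 + 10 + 13 + 3 + 5 - 42) mod 7
= 7 mod 7 = 0
h=0 → Saturday

Saturday


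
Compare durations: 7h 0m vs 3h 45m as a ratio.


28:15 (1.87)

Duration 1: 420 minutes
Duration 2: 225 minutes
Ratio = 420:225
GCD = 15
Simplified = 28:15
As a decimal: 28/15 ≈ 1.87


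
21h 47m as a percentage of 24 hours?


0.9076 (90.76%)

Total minutes: 21×60 + 47 = 1307
Day = 24×60 = 1440 minutes
Fraction = 1307/1440 ≈ 0.9076
As a percentage: 1307/1440 × 100 ≈ 90.76%


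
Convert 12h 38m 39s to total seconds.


Hours: 12 × 3600 = 43200
Minutes: 38 × 60 = 2280
Seconds: 39
Total = 43200 + 2280 + 39 = 45519

45519 seconds


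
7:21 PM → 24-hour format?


19:21

Input: 7:21 PM
PM: 7 + 12 = 19


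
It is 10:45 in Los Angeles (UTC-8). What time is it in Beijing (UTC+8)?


Time difference = UTC+8 - UTC-8 = +16 hours
New hour = (10 + 16) mod 24
= 26 mod 24 = 2
Minutes unchanged → 02:45; 26 ≥ 24 → next day

02:45 (next day)


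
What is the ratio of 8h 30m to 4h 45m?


34:19 (1.79)

Duration 1: 510 minutes
Duration 2: 285 minutes
Ratio = 510:285
GCD = 15
Simplified = 34:19
As a decimal: 34/19 ≈ 1.79


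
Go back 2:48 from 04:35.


01:47

Start: 275 minutes from midnight
Subtract: 168 minutes
Remaining: 275 - 168 = 107
Hours: 1, Minutes: 47


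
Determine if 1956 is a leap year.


Rules: divisible by 4 AND (not by 100 OR by 400)
1956 ÷ 4 = 489 exactly → divisible by 4
1956 ÷ 100 = 19 remainder 56 → not divisible by 100
Divisible by 4 but not by 100 → leap year

Yes


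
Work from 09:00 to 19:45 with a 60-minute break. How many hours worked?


9h 45m (585 minutes)

Total time = (19×60+45) - (9×60+0)
= 1185 - 540 = 645 min
Minus break: 645 - 60 = 585 min
= 9h 45m


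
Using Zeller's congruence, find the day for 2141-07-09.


Zeller's congruence:
q=9, m=7, k=41, j=21
h = (9 + ⌊13×8/5⌋ + 41 + ⌊41/4⌋ + ⌊21/4⌋ - 2×21) mod 7
= (9 + 20 + 41 + 10 + 5 - 42) mod 7
= 43 mod 7 = 1
h=1 → Sunday

Sunday


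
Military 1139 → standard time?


11:39 AM

Hour: 11
11 < 12 → AM


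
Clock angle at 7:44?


32.0°

Hour hand = 7×30 + 44×0.5 = 232.0°
Minute hand = 44×6 = 264°
Difference = |232.0 - 264| = 32.0°


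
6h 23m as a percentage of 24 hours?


Total minutes: 6×60 + 23 = 383
Day = 24×60 = 1440 minutes
Fraction = 383/1440 ≈ 0.2660
As a percentage: 383/1440 × 100 ≈ 26.60%

0.2660 (26.60%)


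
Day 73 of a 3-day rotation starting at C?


Shifts: A, B, C
Start: C (index 2)
Day 73: (2 + 73 - 1) mod 3
= 74 mod 3
= 2
Index 2 → shift C

Shift C


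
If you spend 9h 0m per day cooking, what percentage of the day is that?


37.5%

Time: 540 minutes
Day: 1440 minutes
Percentage = (540/1440) × 100 = 37.5%


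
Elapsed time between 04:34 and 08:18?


End time in minutes: 8×60 + 18 = 498
Start time in minutes: 4×60 + 34 = 274
Difference = 498 - 274 = 224 minutes
= 3 hours 44 minutes

3h 44m


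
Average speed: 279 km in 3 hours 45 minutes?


74.4 km/h

Distance: 279 km
Time: 3h 45m = 225 min = 225/60 = 15/4 hours
Speed = 279 ÷ (15/4) = 279 × 4 / 15 = 1116/15 = 74.4 km/h


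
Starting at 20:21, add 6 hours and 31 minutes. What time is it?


Start: 1221 minutes from midnight
Add: 391 minutes
Total: 1612 minutes
Hours: 1612 ÷ 60 = 26 remainder 52
26 ≥ 24 → 26 - 24 = 2 (next day)

02:52 (next day)


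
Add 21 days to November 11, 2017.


Start: November 11, 2017
Add 21 days
November 11 → December 1: 30 - 11 + 1 = 20 days (21 - 20 = 1 left)
December 1 + 1 = December 2, 2017

December 2, 2017


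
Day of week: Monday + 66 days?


Start: Monday (index 0)
(0 + 66) mod 7
= 66 mod 7
= 3
Index 3 → Thursday

Thursday


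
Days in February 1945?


28 days

Month: February (month 2)
February: 28 or 29 (leap year)
1945 leap year? No


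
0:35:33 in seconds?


Hours: 0 × 3600 = 0
Minutes: 35 × 60 = 2100
Seconds: 33
Total = 0 + 2100 + 33 = 2133

2133 seconds


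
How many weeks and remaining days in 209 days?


Weeks: 209 ÷ 7 = 29 remainder 6

29 weeks 6 days


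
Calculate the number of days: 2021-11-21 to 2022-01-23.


From November 21, 2021 to January 23, 2022
Rest of November 2021: 30 - 21 = 9
Full months: December 31
Days into January 2022: 23
Total = 9 + 31 + 23 = 63 days

63 days


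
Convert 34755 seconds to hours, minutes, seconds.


9h 39m 15s

Hours: 34755 ÷ 3600 = 9 remainder 2355
Minutes: 2355 ÷ 60 = 39 remainder 15
Seconds: 15


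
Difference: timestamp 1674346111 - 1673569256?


776855 seconds (215.8 hours / 8.99 days)

Difference = 1674346111 - 1673569256 = 776855 seconds
In hours: 776855 / 3600 ≈ 215.8
In days: 776855 / 86400 ≈ 8.99


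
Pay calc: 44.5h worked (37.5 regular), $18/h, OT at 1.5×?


$864.00

Regular: 37.5h × $18 = $675.00
Overtime: 44.5 - 37.5 = 7.0h
OT pay: 7.0h × $18 × 1.5 = $189.00
Total = $675.00 + $189.00 = $864.00


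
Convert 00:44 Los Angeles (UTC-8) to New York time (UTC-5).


03:44

Time difference = UTC-5 - UTC-8 = +3 hours
New hour = (0 + 3) mod 24
= 3 mod 24 = 3
Minutes unchanged → 03:44


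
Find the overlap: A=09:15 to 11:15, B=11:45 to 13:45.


Meeting A: 555-675 (in minutes from midnight)
Meeting B: 705-825
Overlap start = max(555, 705) = 705
Overlap end = min(675, 825) = 675
Overlap = max(0, 675 - 705) = 0 min

0 minutes


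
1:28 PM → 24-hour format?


13:28

Input: 1:28 PM
PM: 1 + 12 = 13


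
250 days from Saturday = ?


Thursday

Start: Saturday (index 5)
(5 + 250) mod 7
= 255 mod 7
= 3
Index 3 → Thursday


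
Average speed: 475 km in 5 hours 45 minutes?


Distance: 475 km
Time: 5h 45m = 345 min = 345/60 = 23/4 hours
Speed = 475 ÷ (23/4) = 475 × 4 / 23 = 1900/23 ≈ 82.6 km/h

82.6 km/h


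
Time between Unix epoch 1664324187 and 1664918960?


594773 seconds (165.2 hours / 6.88 days)

Difference = 1664918960 - 1664324187 = 594773 seconds
In hours: 594773 / 3600 ≈ 165.2
In days: 594773 / 86400 ≈ 6.88


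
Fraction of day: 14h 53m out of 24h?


Total minutes: 14×60 + 53 = 893
Day = 24×60 = 1440 minutes
Fraction = 893/1440 ≈ 0.6201
As a percentage: 893/1440 × 100 ≈ 62.01%

0.6201 (62.01%)


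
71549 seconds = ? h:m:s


19h 52m 29s

Hours: 71549 ÷ 3600 = 19 remainder 3149
Minutes: 3149 ÷ 60 = 52 remainder 29
Seconds: 29


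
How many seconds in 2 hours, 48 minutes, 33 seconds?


Hours: 2 × 3600 = 7200
Minutes: 48 × 60 = 2880
Seconds: 33
Total = 7200 + 2880 + 33 = 10113

10113 seconds


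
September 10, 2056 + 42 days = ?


October 22, 2056

Start: September 10, 2056
Add 42 days
September 10 → October 1: 30 - 10 + 1 = 21 days (42 - 21 = 21 left)
October 1 + 21 = October 22, 2056


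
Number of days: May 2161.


31 days

Month: May (month 5)
May has 31 days


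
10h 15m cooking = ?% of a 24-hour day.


42.7%

Time: 615 minutes
Day: 1440 minutes
Percentage = (615/1440) × 100 ≈ 42.7%


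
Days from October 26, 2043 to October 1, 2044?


From October 26, 2043 to October 1, 2044
Rest of October 2043: 31 - 26 = 5
Full months: November 30, December 31, January 31, February 2044 29, March 31, April 30, May 31, June 30, July 31, August 31, September 30
Days into October 2044: 1
Total = 5 + 30 + 31 + 31 + 29 + 31 + 30 + 31 + 30 + 31 + 31 + 30 + 1 = 341 days

341 days


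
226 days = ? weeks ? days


32 weeks 2 days

Weeks: 226 ÷ 7 = 32 remainder 2


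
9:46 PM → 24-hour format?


21:46

Input: 9:46 PM
PM: 9 + 12 = 21


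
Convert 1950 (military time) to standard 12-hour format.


Hour: 19
19 - 12 = 7 → PM

7:50 PM


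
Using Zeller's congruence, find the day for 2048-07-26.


Zeller's congruence:
q=26, m=7, k=48, j=20
h = (26 + ⌊13×8/5⌋ + 48 + ⌊48/4⌋ + ⌊20/4⌋ - 2×20) mod 7
= (26 + 20 + 48 + 12 + 5 - 40) mod 7
= 71 mod 7 = 1
h=1 → Sunday

Sunday


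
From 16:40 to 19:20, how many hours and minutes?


End time in minutes: 19×60 + 20 = 1160
Start time in minutes: 16×60 + 40 = 1000
Difference = 1160 - 1000 = 160 minutes
= 2 hours 40 minutes

2h 40m


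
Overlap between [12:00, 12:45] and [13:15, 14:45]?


Meeting A: 720-765 (in minutes from midnight)
Meeting B: 795-885
Overlap start = max(720, 795) = 795
Overlap end = min(765, 885) = 765
Overlap = max(0, 765 - 795) = 0 min

0 minutes


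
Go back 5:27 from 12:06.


06:39

Start: 726 minutes from midnight
Subtract: 327 minutes
Remaining: 726 - 327 = 399
Hours: 6, Minutes: 39


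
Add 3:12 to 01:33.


Start: 93 minutes from midnight
Add: 192 minutes
Total: 285 minutes
Hours: 285 ÷ 60 = 4 remainder 45

04:45


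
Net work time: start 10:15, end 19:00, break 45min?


8h 0m (480 minutes)

Total time = (19×60+0) - (10×60+15)
= 1140 - 615 = 525 min
Minus break: 525 - 45 = 480 min
= 8h 0m


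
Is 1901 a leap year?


Rules: divisible by 4 AND (not by 100 OR by 400)
1901 ÷ 4 = 475 remainder 1 → not divisible by 4
Not divisible by 4 → not a leap year

No


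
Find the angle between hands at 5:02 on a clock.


139.0°

Hour hand = 5×30 + 2×0.5 = 151.0°
Minute hand = 2×6 = 12°
Difference = |151.0 - 12| = 139.0°


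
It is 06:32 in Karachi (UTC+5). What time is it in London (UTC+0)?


Time difference = UTC+0 - UTC+5 = -5 hours
New hour = (6 -5) mod 24
= 1 mod 24 = 1
Minutes unchanged → 01:32

01:32


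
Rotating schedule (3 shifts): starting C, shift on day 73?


Shift C

Shifts: A, B, C
Start: C (index 2)
Day 73: (2 + 73 - 1) mod 3
= 74 mod 3
= 2
Index 2 → shift C


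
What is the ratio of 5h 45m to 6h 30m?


23:26 (0.88)

Duration 1: 345 minutes
Duration 2: 390 minutes
Ratio = 345:390
GCD = 15
Simplified = 23:26
As a decimal: 23/26 ≈ 0.88


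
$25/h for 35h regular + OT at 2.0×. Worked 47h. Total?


Regular: 35h × $25 = $875.00
Overtime: 47 - 35 = 12h
OT pay: 12h × $25 × 2.0 = $600.00
Total = $875.00 + $600.00 = $1475.00

$1475.00


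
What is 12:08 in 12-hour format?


Hour: 12
12 → 12 PM (noon)

12:08 PM


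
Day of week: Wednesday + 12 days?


Monday

Start: Wednesday (index 2)
(2 + 12) mod 7
= 14 mod 7
= 0
Index 0 → Monday


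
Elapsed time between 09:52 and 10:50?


End time in minutes: 10×60 + 50 = 650
Start time in minutes: 9×60 + 52 = 592
Difference = 650 - 592 = 58 minutes
= 0 hours 58 minutes

0h 58m


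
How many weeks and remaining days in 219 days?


Weeks: 219 ÷ 7 = 31 remainder 2

31 weeks 2 days


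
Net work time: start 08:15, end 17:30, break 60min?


8h 15m (495 minutes)

Total time = (17×60+30) - (8×60+15)
= 1050 - 495 = 555 min
Minus break: 555 - 60 = 495 min
= 8h 15m


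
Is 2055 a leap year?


No

Rules: divisible by 4 AND (not by 100 OR by 400)
2055 ÷ 4 = 513 remainder 3 → not divisible by 4
Not divisible by 4 → not a leap year


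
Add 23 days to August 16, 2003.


September 8, 2003

Start: August 16, 2003
Add 23 days
August 16 → September 1: 31 - 16 + 1 = 16 days (23 - 16 = 7 left)
September 1 + 7 = September 8, 2003


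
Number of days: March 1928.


31 days

Month: March (month 3)
March has 31 days


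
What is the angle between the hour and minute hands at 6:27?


31.5°

Hour hand = 6×30 + 27×0.5 = 193.5°
Minute hand = 27×6 = 162°
Difference = |193.5 - 162| = 31.5°


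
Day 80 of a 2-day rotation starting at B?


Shift A

Shifts: A, B
Start: B (index 1)
Day 80: (1 + 80 - 1) mod 2
= 80 mod 2
= 0
Index 0 → shift A


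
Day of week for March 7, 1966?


Monday

Zeller's congruence:
q=7, m=3, k=66, j=19
h = (7 + ⌊13×4/5⌋ + 66 + ⌊66/4⌋ + ⌊19/4⌋ - 2×19) mod 7
= (7 + 10 + 66 + 16 + 4 - 38) mod 7
= 65 mod 7 = 2
h=2 → Monday


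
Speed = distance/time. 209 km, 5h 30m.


Distance: 209 km
Time: 5h 30m = 330 min = 330/60 = 11/2 hours
Speed = 209 ÷ (11/2) = 209 × 2 / 11 = 418/11 = 38.0 km/h

38.0 km/h


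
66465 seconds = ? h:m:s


18h 27m 45s

Hours: 66465 ÷ 3600 = 18 remainder 1665
Minutes: 1665 ÷ 60 = 27 remainder 45
Seconds: 45


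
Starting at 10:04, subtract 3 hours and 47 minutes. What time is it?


Start: 604 minutes from midnight
Subtract: 227 minutes
Remaining: 604 - 227 = 377
Hours: 6, Minutes: 17

06:17


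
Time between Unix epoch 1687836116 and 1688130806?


294690 seconds (81.9 hours / 3.41 days)

Difference = 1688130806 - 1687836116 = 294690 seconds
In hours: 294690 / 3600 ≈ 81.9
In days: 294690 / 86400 ≈ 3.41


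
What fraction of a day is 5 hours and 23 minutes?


Total minutes: 5×60 + 23 = 323
Day = 24×60 = 1440 minutes
Fraction = 323/1440 ≈ 0.2243
As a percentage: 323/1440 × 100 ≈ 22.43%

0.2243 (22.43%)


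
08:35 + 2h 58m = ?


Start: 515 minutes from midnight
Add: 178 minutes
Total: 693 minutes
Hours: 693 ÷ 60 = 11 remainder 33

11:33


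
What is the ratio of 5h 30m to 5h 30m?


Duration 1: 330 minutes
Duration 2: 330 minutes
Ratio = 330:330
GCD = 330
Simplified = 1:1
As a decimal: 1/1 = 1.00

1:1 (1.00)


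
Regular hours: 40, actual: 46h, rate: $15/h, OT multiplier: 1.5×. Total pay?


$735.00

Regular: 40h × $15 = $600.00
Overtime: 46 - 40 = 6h
OT pay: 6h × $15 × 1.5 = $135.00
Total = $600.00 + $135.00 = $735.00


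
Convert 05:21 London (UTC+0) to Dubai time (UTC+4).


Time difference = UTC+4 - UTC+0 = +4 hours
New hour = (5 + 4) mod 24
= 9 mod 24 = 9
Minutes unchanged → 09:21

09:21


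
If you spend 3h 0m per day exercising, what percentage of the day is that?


12.5%

Time: 180 minutes
Day: 1440 minutes
Percentage = (180/1440) × 100 = 12.5%


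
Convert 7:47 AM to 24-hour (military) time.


Input: 7:47 AM
AM hour stays: 7

07:47


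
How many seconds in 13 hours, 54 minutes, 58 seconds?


50098 seconds

Hours: 13 × 3600 = 46800
Minutes: 54 × 60 = 3240
Seconds: 58
Total = 46800 + 3240 + 58 = 50098


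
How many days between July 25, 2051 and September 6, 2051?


43 days

From July 25, 2051 to September 6, 2051
Rest of July 2051: 31 - 25 = 6
Full months: August 31
Days into September 2051: 6
Total = 6 + 31 + 6 = 43 days


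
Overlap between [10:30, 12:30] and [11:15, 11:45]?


Meeting A: 630-750 (in minutes from midnight)
Meeting B: 675-705
Overlap start = max(630, 675) = 675
Overlap end = min(750, 705) = 705
Overlap = max(0, 705 - 675) = 30 min

30 minutes


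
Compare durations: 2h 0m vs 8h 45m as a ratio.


8:35 (0.23)

Duration 1: 120 minutes
Duration 2: 525 minutes
Ratio = 120:525
GCD = 15
Simplified = 8:35
As a decimal: 8/35 ≈ 0.23


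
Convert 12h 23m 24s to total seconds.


44604 seconds

Hours: 12 × 3600 = 43200
Minutes: 23 × 60 = 1380
Seconds: 24
Total = 43200 + 1380 + 24 = 44604


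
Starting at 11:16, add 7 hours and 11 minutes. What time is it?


Start: 676 minutes from midnight
Add: 431 minutes
Total: 1107 minutes
Hours: 1107 ÷ 60 = 18 remainder 27

18:27


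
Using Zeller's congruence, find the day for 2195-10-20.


Zeller's congruence:
q=20, m=10, k=95, j=21
h = (20 + ⌊13×11/5⌋ + 95 + ⌊95/4⌋ + ⌊21/4⌋ - 2×21) mod 7
= (20 + 28 + 95 + 23 + 5 - 42) mod 7
= 129 mod 7 = 3
h=3 → Tuesday

Tuesday


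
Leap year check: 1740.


Yes

Rules: divisible by 4 AND (not by 100 OR by 400)
1740 ÷ 4 = 435 exactly → divisible by 4
1740 ÷ 100 = 17 remainder 40 → not divisible by 100
Divisible by 4 but not by 100 → leap year


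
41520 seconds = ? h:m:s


Hours: 41520 ÷ 3600 = 11 remainder 1920
Minutes: 1920 ÷ 60 = 32 remainder 0
Seconds: 0

11h 32m 0s


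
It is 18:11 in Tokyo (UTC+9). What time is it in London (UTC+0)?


09:11

Time difference = UTC+0 - UTC+9 = -9 hours
New hour = (18 -9) mod 24
= 9 mod 24 = 9
Minutes unchanged → 09:11


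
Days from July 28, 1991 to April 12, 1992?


From July 28, 1991 to April 12, 1992
Rest of July 1991: 31 - 28 = 3
Full months: August 31, September 30, October 31, November 30, December 31, January 31, February 1992 29, March 31
Days into April 1992: 12
Total = 3 + 31 + 30 + 31 + 30 + 31 + 31 + 29 + 31 + 12 = 259 days

259 days


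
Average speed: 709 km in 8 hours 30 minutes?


83.4 km/h

Distance: 709 km
Time: 8h 30m = 510 min = 510/60 = 17/2 hours
Speed = 709 ÷ (17/2) = 709 × 2 / 17 = 1418/17 ≈ 83.4 km/h


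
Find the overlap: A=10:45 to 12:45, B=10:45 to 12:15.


Meeting A: 645-765 (in minutes from midnight)
Meeting B: 645-735
Overlap start = max(645, 645) = 645
Overlap end = min(765, 735) = 735
Overlap = max(0, 735 - 645) = 90 min

90 minutes


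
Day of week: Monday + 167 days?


Start: Monday (index 0)
(0 + 167) mod 7
= 167 mod 7
= 6
Index 6 → Sunday

Sunday


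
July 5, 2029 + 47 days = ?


Start: July 5, 2029
Add 47 days
July 5 → August 1: 31 - 5 + 1 = 27 days (47 - 27 = 20 left)
August 1 + 20 = August 21, 2029

August 21, 2029


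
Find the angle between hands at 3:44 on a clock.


152.0°

Hour hand = 3×30 + 44×0.5 = 112.0°
Minute hand = 44×6 = 264°
Difference = |112.0 - 264| = 152.0°


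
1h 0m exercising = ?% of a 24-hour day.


4.2%

Time: 60 minutes
Day: 1440 minutes
Percentage = (60/1440) × 100 ≈ 4.2%


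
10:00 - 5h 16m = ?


04:44

Start: 600 minutes from midnight
Subtract: 316 minutes
Remaining: 600 - 316 = 284
Hours: 4, Minutes: 44


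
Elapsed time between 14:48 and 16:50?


2h 2m

End time in minutes: 16×60 + 50 = 1010
Start time in minutes: 14×60 + 48 = 888
Difference = 1010 - 888 = 122 minutes
= 2 hours 2 minutes


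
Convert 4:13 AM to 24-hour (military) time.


04:13

Input: 4:13 AM
AM hour stays: 4


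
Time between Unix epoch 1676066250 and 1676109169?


42919 seconds (11.9 hours / 0.50 days)

Difference = 1676109169 - 1676066250 = 42919 seconds
In hours: 42919 / 3600 ≈ 11.9
In days: 42919 / 86400 ≈ 0.50


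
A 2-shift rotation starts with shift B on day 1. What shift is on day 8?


Shift A

Shifts: A, B
Start: B (index 1)
Day 8: (1 + 8 - 1) mod 2
= 8 mod 2
= 0
Index 0 → shift A


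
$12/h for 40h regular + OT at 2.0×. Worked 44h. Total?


$576.00

Regular: 40h × $12 = $480.00
Overtime: 44 - 40 = 4h
OT pay: 4h × $12 × 2.0 = $96.00
Total = $480.00 + $96.00 = $576.00


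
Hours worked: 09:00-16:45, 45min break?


Total time = (16×60+45) - (9×60+0)
= 1005 - 540 = 465 min
Minus break: 465 - 45 = 420 min
= 7h 0m

7h 0m (420 minutes)


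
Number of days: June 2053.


30 days

Month: June (month 6)
June has 30 days


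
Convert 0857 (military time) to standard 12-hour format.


Hour: 8
8 < 12 → AM

8:57 AM


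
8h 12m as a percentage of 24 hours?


0.3417 (34.17%)

Total minutes: 8×60 + 12 = 492
Day = 24×60 = 1440 minutes
Fraction = 492/1440 ≈ 0.3417
As a percentage: 492/1440 × 100 ≈ 34.17%


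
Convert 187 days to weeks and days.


Weeks: 187 ÷ 7 = 26 remainder 5

26 weeks 5 days


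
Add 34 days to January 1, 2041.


February 4, 2041

Start: January 1, 2041
Add 34 days
January 1 → February 1: 31 - 1 + 1 = 31 days (34 - 31 = 3 left)
February 1 + 3 = February 4, 2041


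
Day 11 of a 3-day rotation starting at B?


Shift C

Shifts: A, B, C
Start: B (index 1)
Day 11: (1 + 11 - 1) mod 3
= 11 mod 3
= 2
Index 2 → shift C


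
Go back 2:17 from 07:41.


05:24

Start: 461 minutes from midnight
Subtract: 137 minutes
Remaining: 461 - 137 = 324
Hours: 5, Minutes: 24


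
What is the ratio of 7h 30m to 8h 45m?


6:7 (0.86)

Duration 1: 450 minutes
Duration 2: 525 minutes
Ratio = 450:525
GCD = 75
Simplified = 6:7
As a decimal: 6/7 ≈ 0.86


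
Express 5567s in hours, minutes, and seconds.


1h 32m 47s

Hours: 5567 ÷ 3600 = 1 remainder 1967
Minutes: 1967 ÷ 60 = 32 remainder 47
Seconds: 47


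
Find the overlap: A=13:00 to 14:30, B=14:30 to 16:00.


0 minutes

Meeting A: 780-870 (in minutes from midnight)
Meeting B: 870-960
Overlap start = max(780, 870) = 870
Overlap end = min(870, 960) = 870
Overlap = max(0, 870 - 870) = 0 min


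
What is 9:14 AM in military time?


Input: 9:14 AM
AM hour stays: 9

09:14


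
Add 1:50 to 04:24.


Start: 264 minutes from midnight
Add: 110 minutes
Total: 374 minutes
Hours: 374 ÷ 60 = 6 remainder 14

06:14


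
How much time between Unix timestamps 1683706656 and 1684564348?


857692 seconds (238.2 hours / 9.93 days)

Difference = 1684564348 - 1683706656 = 857692 seconds
In hours: 857692 / 3600 ≈ 238.2
In days: 857692 / 86400 ≈ 9.93


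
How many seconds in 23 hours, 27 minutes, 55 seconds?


Hours: 23 × 3600 = 82800
Minutes: 27 × 60 = 1620
Seconds: 55
Total = 82800 + 1620 + 55 = 84475

84475 seconds


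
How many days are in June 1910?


Month: June (month 6)
June has 30 days

30 days


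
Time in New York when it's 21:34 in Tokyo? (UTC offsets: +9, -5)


07:34

Time difference = UTC-5 - UTC+9 = -14 hours
New hour = (21 -14) mod 24
= 7 mod 24 = 7
Minutes unchanged → 07:34


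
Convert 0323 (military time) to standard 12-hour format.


Hour: 3
3 < 12 → AM

3:23 AM


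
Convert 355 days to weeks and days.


Weeks: 355 ÷ 7 = 50 remainder 5

50 weeks 5 days


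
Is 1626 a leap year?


Rules: divisible by 4 AND (not by 100 OR by 400)
1626 ÷ 4 = 406 remainder 2 → not divisible by 4
Not divisible by 4 → not a leap year

No


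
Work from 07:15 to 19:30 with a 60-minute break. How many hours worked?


11h 15m (675 minutes)

Total time = (19×60+30) - (7×60+15)
= 1170 - 435 = 735 min
Minus break: 735 - 60 = 675 min
= 11h 15m


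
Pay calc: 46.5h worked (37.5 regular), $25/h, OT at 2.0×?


Regular: 37.5h × $25 = $937.50
Overtime: 46.5 - 37.5 = 9.0h
OT pay: 9.0h × $25 × 2.0 = $450.00
Total = $937.50 + $450.00 = $1387.50

$1387.50


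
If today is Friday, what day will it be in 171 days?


Start: Friday (index 4)
(4 + 171) mod 7
= 175 mod 7
= 0
Index 0 → Monday

Monday


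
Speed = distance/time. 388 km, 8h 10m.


Distance: 388 km
Time: 8h 10m = 490 min = 490/60 = 49/6 hours
Speed = 388 ÷ (49/6) = 388 × 6 / 49 = 2328/49 ≈ 47.5 km/h

47.5 km/h


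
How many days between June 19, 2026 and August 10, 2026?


52 days

From June 19, 2026 to August 10, 2026
Rest of June 2026: 30 - 19 = 11
Full months: July 31
Days into August 2026: 10
Total = 11 + 31 + 10 = 52 days


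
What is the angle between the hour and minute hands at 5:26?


7.0°

Hour hand = 5×30 + 26×0.5 = 163.0°
Minute hand = 26×6 = 156°
Difference = |163.0 - 156| = 7.0°


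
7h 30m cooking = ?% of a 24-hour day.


31.3%

Time: 450 minutes
Day: 1440 minutes
Percentage = (450/1440) × 100 ≈ 31.3%


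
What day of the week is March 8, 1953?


Zeller's congruence:
q=8, m=3, k=53, j=19
h = (8 + ⌊13×4/5⌋ + 53 + ⌊53/4⌋ + ⌊19/4⌋ - 2×19) mod 7
= (8 + 10 + 53 + 13 + 4 - 38) mod 7
= 50 mod 7 = 1
h=1 → Sunday

Sunday


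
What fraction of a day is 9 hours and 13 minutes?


0.3840 (38.40%)

Total minutes: 9×60 + 13 = 553
Day = 24×60 = 1440 minutes
Fraction = 553/1440 ≈ 0.3840
As a percentage: 553/1440 × 100 ≈ 38.40%


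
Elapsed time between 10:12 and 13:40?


End time in minutes: 13×60 + 40 = 820
Start time in minutes: 10×60 + 12 = 612
Difference = 820 - 612 = 208 minutes
= 3 hours 28 minutes

3h 28m


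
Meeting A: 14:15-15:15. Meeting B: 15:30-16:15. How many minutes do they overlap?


0 minutes

Meeting A: 855-915 (in minutes from midnight)
Meeting B: 930-975
Overlap start = max(855, 930) = 930
Overlap end = min(915, 975) = 915
Overlap = max(0, 915 - 930) = 0 min


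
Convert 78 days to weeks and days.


Weeks: 78 ÷ 7 = 11 remainder 1

11 weeks 1 days


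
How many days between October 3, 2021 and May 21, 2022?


From October 3, 2021 to May 21, 2022
Rest of October 2021: 31 - 3 = 28
Full months: November 30, December 31, January 31, February 2022 28, March 31, April 30
Days into May 2022: 21
Total = 28 + 30 + 31 + 31 + 28 + 31 + 30 + 21 = 230 days

230 days


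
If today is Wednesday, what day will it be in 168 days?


Wednesday

Start: Wednesday (index 2)
(2 + 168) mod 7
= 170 mod 7
= 2
Index 2 → Wednesday


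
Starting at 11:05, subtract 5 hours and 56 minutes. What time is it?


05:09

Start: 665 minutes from midnight
Subtract: 356 minutes
Remaining: 665 - 356 = 309
Hours: 5, Minutes: 9


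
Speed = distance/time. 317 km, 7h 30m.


42.3 km/h

Distance: 317 km
Time: 7h 30m = 450 min = 450/60 = 15/2 hours
Speed = 317 ÷ (15/2) = 317 × 2 / 15 = 634/15 ≈ 42.3 km/h


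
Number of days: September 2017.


30 days

Month: September (month 9)
September has 30 days


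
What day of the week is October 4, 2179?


Zeller's congruence:
q=4, m=10, k=79, j=21
h = (4 + ⌊13×11/5⌋ + 79 + ⌊79/4⌋ + ⌊21/4⌋ - 2×21) mod 7
= (4 + 28 + 79 + 19 + 5 - 42) mod 7
= 93 mod 7 = 2
h=2 → Monday

Monday


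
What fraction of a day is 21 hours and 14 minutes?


0.8847 (88.47%)

Total minutes: 21×60 + 14 = 1274
Day = 24×60 = 1440 minutes
Fraction = 1274/1440 ≈ 0.8847
As a percentage: 1274/1440 × 100 ≈ 88.47%


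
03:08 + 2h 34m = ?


Start: 188 minutes from midnight
Add: 154 minutes
Total: 342 minutes
Hours: 342 ÷ 60 = 5 remainder 42

05:42


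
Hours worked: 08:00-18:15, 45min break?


9h 30m (570 minutes)

Total time = (18×60+15) - (8×60+0)
= 1095 - 480 = 615 min
Minus break: 615 - 45 = 570 min
= 9h 30m


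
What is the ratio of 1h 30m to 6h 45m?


2:9 (0.22)

Duration 1: 90 minutes
Duration 2: 405 minutes
Ratio = 90:405
GCD = 45
Simplified = 2:9
As a decimal: 2/9 ≈ 0.22


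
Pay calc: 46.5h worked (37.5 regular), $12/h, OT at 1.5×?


Regular: 37.5h × $12 = $450.00
Overtime: 46.5 - 37.5 = 9.0h
OT pay: 9.0h × $12 × 1.5 = $162.00
Total = $450.00 + $162.00 = $612.00

$612.00


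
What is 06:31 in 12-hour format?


6:31 AM

Hour: 6
6 < 12 → AM


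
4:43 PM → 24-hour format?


Input: 4:43 PM
PM: 4 + 12 = 16

16:43


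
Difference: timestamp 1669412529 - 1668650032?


762497 seconds (211.8 hours / 8.83 days)

Difference = 1669412529 - 1668650032 = 762497 seconds
In hours: 762497 / 3600 ≈ 211.8
In days: 762497 / 86400 ≈ 8.83


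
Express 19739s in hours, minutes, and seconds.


5h 28m 59s

Hours: 19739 ÷ 3600 = 5 remainder 1739
Minutes: 1739 ÷ 60 = 28 remainder 59
Seconds: 59


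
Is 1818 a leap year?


Rules: divisible by 4 AND (not by 100 OR by 400)
1818 ÷ 4 = 454 remainder 2 → not divisible by 4
Not divisible by 4 → not a leap year

No


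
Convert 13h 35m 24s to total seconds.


48924 seconds

Hours: 13 × 3600 = 46800
Minutes: 35 × 60 = 2100
Seconds: 24
Total = 46800 + 2100 + 24 = 48924


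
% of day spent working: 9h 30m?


39.6%

Time: 570 minutes
Day: 1440 minutes
Percentage = (570/1440) × 100 ≈ 39.6%


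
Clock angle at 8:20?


130.0°

Hour hand = 8×30 + 20×0.5 = 250.0°
Minute hand = 20×6 = 120°
Difference = |250.0 - 120| = 130.0°


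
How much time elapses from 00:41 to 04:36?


End time in minutes: 4×60 + 36 = 276
Start time in minutes: 0×60 + 41 = 41
Difference = 276 - 41 = 235 minutes
= 3 hours 55 minutes

3h 55m


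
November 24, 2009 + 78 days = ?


February 10, 2010

Start: November 24, 2009
Add 78 days
November 24 → December 1: 30 - 24 + 1 = 7 days (78 - 7 = 71 left)
December 1 → January 1: 31 - 1 + 1 = 31 days (71 - 31 = 40 left)
January 1 → February 1: 31 - 1 + 1 = 31 days (40 - 31 = 9 left)
February 1 + 9 = February 10, 2010


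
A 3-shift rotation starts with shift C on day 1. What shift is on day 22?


Shift C

Shifts: A, B, C
Start: C (index 2)
Day 22: (2 + 22 - 1) mod 3
= 23 mod 3
= 2
Index 2 → shift C


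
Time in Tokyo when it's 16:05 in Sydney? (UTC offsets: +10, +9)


15:05

Time difference = UTC+9 - UTC+10 = -1 hours
New hour = (16 -1) mod 24
= 15 mod 24 = 15
Minutes unchanged → 15:05


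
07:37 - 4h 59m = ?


Start: 457 minutes from midnight
Subtract: 299 minutes
Remaining: 457 - 299 = 158
Hours: 2, Minutes: 38

02:38


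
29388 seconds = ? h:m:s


8h 9m 48s

Hours: 29388 ÷ 3600 = 8 remainder 588
Minutes: 588 ÷ 60 = 9 remainder 48
Seconds: 48


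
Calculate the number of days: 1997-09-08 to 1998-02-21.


166 days

From September 8, 1997 to February 21, 1998
Rest of September 1997: 30 - 8 = 22
Full months: October 31, November 30, December 31, January 31
Days into February 1998: 21
Total = 22 + 31 + 30 + 31 + 31 + 21 = 166 days


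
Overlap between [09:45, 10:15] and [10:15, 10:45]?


0 minutes

Meeting A: 585-615 (in minutes from midnight)
Meeting B: 615-645
Overlap start = max(585, 615) = 615
Overlap end = min(615, 645) = 615
Overlap = max(0, 615 - 615) = 0 min


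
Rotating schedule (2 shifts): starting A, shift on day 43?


Shift A

Shifts: A, B
Start: A (index 0)
Day 43: (0 + 43 - 1) mod 2
= 42 mod 2
= 0
Index 0 → shift A


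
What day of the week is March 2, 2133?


Monday

Zeller's congruence:
q=2, m=3, k=33, j=21
h = (2 + ⌊13×4/5⌋ + 33 + ⌊33/4⌋ + ⌊21/4⌋ - 2×21) mod 7
= (2 + 10 + 33 + 8 + 5 - 42) mod 7
= 16 mod 7 = 2
h=2 → Monday


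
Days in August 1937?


Month: August (month 8)
August has 31 days

31 days


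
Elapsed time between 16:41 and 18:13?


End time in minutes: 18×60 + 13 = 1093
Start time in minutes: 16×60 + 41 = 1001
Difference = 1093 - 1001 = 92 minutes
= 1 hours 32 minutes

1h 32m


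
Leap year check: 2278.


No

Rules: divisible by 4 AND (not by 100 OR by 400)
2278 ÷ 4 = 569 remainder 2 → not divisible by 4
Not divisible by 4 → not a leap year


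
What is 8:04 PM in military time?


20:04

Input: 8:04 PM
PM: 8 + 12 = 20


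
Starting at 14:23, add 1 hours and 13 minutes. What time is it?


Start: 863 minutes from midnight
Add: 73 minutes
Total: 936 minutes
Hours: 936 ÷ 60 = 15 remainder 36

15:36


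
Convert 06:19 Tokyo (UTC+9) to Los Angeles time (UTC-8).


Time difference = UTC-8 - UTC+9 = -17 hours
New hour = (6 -17) mod 24
= -11 mod 24 = 13
Minutes unchanged → 13:19; -11 < 0 → previous day

13:19 (previous day)


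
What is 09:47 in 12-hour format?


9:47 AM

Hour: 9
9 < 12 → AM


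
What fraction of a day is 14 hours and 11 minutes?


0.5910 (59.10%)

Total minutes: 14×60 + 11 = 851
Day = 24×60 = 1440 minutes
Fraction = 851/1440 ≈ 0.5910
As a percentage: 851/1440 × 100 ≈ 59.10%


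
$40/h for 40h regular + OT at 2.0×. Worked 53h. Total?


Regular: 40h × $40 = $1600.00
Overtime: 53 - 40 = 13h
OT pay: 13h × $40 × 2.0 = $1040.00
Total = $1600.00 + $1040.00 = $2640.00

$2640.00


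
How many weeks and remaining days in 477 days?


Weeks: 477 ÷ 7 = 68 remainder 1

68 weeks 1 days


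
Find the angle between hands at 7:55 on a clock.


Hour hand = 7×30 + 55×0.5 = 237.5°
Minute hand = 55×6 = 330°
Difference = |237.5 - 330| = 92.5°

92.5°


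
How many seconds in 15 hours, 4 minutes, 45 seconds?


54285 seconds

Hours: 15 × 3600 = 54000
Minutes: 4 × 60 = 240
Seconds: 45
Total = 54000 + 240 + 45 = 54285


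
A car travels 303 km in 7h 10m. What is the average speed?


42.3 km/h

Distance: 303 km
Time: 7h 10m = 430 min = 430/60 = 43/6 hours
Speed = 303 ÷ (43/6) = 303 × 6 / 43 = 1818/43 ≈ 42.3 km/h


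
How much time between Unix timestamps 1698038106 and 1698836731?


Difference = 1698836731 - 1698038106 = 798625 seconds
In hours: 798625 / 3600 ≈ 221.8
In days: 798625 / 86400 ≈ 9.24

798625 seconds (221.8 hours / 9.24 days)


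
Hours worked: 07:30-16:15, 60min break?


7h 45m (465 minutes)

Total time = (16×60+15) - (7×60+30)
= 975 - 450 = 525 min
Minus break: 525 - 60 = 465 min
= 7h 45m


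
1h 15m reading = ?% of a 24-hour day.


5.2%

Time: 75 minutes
Day: 1440 minutes
Percentage = (75/1440) × 100 ≈ 5.2%


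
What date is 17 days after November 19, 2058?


Start: November 19, 2058
Add 17 days
November 19 → December 1: 30 - 19 + 1 = 12 days (17 - 12 = 5 left)
December 1 + 5 = December 6, 2058

December 6, 2058


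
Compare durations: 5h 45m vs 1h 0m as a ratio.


23:4 (5.75)

Duration 1: 345 minutes
Duration 2: 60 minutes
Ratio = 345:60
GCD = 15
Simplified = 23:4
As a decimal: 23/4 = 5.75


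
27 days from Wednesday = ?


Start: Wednesday (index 2)
(2 + 27) mod 7
= 29 mod 7
= 1
Index 1 → Tuesday

Tuesday


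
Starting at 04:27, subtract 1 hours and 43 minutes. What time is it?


02:44

Start: 267 minutes from midnight
Subtract: 103 minutes
Remaining: 267 - 103 = 164
Hours: 2, Minutes: 44


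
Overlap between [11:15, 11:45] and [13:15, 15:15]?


0 minutes

Meeting A: 675-705 (in minutes from midnight)
Meeting B: 795-915
Overlap start = max(675, 795) = 795
Overlap end = min(705, 915) = 705
Overlap = max(0, 705 - 795) = 0 min


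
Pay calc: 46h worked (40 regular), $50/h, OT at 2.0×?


$2600.00

Regular: 40h × $50 = $2000.00
Overtime: 46 - 40 = 6h
OT pay: 6h × $50 × 2.0 = $600.00
Total = $2000.00 + $600.00 = $2600.00


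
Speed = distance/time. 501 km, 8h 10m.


Distance: 501 km
Time: 8h 10m = 490 min = 490/60 = 49/6 hours
Speed = 501 ÷ (49/6) = 501 × 6 / 49 = 3006/49 ≈ 61.3 km/h

61.3 km/h


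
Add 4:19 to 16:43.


Start: 1003 minutes from midnight
Add: 259 minutes
Total: 1262 minutes
Hours: 1262 ÷ 60 = 21 remainder 2

21:02
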